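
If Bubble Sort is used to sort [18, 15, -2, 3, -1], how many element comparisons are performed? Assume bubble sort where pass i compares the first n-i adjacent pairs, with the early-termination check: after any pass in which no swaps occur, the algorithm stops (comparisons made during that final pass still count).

Pass 1: compare adjacent pairs (0,1)..(3,4) = 4 comparison(s), 4 swap(s) -> [15, -2, 3, -1, 18]
Pass 2: compare adjacent pairs (0,1)..(2,3) = 3 comparison(s), 3 swap(s) -> [-2, 3, -1, 15, 18]
Pass 3: compare adjacent pairs (0,1)..(1,2) = 2 comparison(s), 1 swap(s) -> [-2, -1, 3, 15, 18]
Pass 4: compare adjacent pairs (0,1)..(0,1) = 1 comparison(s), 0 swap(s) -> [-2, -1, 3, 15, 18]
No swaps in this pass, so bubble sort stops here.
Total comparisons: 4 + 3 + 2 + 1 = 10


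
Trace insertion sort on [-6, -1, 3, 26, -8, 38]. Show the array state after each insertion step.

First element -6 is already 'sorted'
Insert -1: shifted 0 elements -> [-6, -1, 3, 26, -8, 38]
Insert 3: shifted 0 elements -> [-6, -1, 3, 26, -8, 38]
Insert 26: shifted 0 elements -> [-6, -1, 3, 26, -8, 38]
Insert -8: shifted 4 elements -> [-8, -6, -1, 3, 26, 38]
Insert 38: shifted 0 elements -> [-8, -6, -1, 3, 26, 38]


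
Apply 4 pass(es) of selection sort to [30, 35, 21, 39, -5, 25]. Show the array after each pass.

Pass 1: Select minimum -5 at index 4, swap -> [-5, 35, 21, 39, 30, 25]
Pass 2: Select minimum 21 at index 2, swap -> [-5, 21, 35, 39, 30, 25]
Pass 3: Select minimum 25 at index 5, swap -> [-5, 21, 25, 39, 30, 35]
Pass 4: Select minimum 30 at index 4, swap -> [-5, 21, 25, 30, 39, 35]


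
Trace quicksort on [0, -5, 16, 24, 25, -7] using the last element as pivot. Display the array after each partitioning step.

Partition 1: pivot=-7 at index 0 -> [-7, -5, 16, 24, 25, 0]
Partition 2: pivot=0 at index 2 -> [-7, -5, 0, 24, 25, 16]
Partition 3: pivot=16 at index 3 -> [-7, -5, 0, 16, 25, 24]
Partition 4: pivot=24 at index 4 -> [-7, -5, 0, 16, 24, 25]


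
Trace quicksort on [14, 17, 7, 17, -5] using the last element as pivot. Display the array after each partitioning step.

Partition 1: pivot=-5 at index 0 -> [-5, 17, 7, 17, 14]
Partition 2: pivot=14 at index 2 -> [-5, 7, 14, 17, 17]
Partition 3: pivot=17 at index 4 -> [-5, 7, 14, 17, 17]


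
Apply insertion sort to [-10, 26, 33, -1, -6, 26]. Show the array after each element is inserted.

First element -10 is already 'sorted'
Insert 26: shifted 0 elements -> [-10, 26, 33, -1, -6, 26]
Insert 33: shifted 0 elements -> [-10, 26, 33, -1, -6, 26]
Insert -1: shifted 2 elements -> [-10, -1, 26, 33, -6, 26]
Insert -6: shifted 3 elements -> [-10, -6, -1, 26, 33, 26]
Insert 26: shifted 1 elements -> [-10, -6, -1, 26, 26, 33]


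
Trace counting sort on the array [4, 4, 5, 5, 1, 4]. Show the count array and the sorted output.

Count array: [0, 1, 0, 0, 3, 2]
(count[i] = number of elements equal to i)
Cumulative count: [0, 1, 1, 1, 4, 6]
Sorted: [1, 4, 4, 4, 5, 5]


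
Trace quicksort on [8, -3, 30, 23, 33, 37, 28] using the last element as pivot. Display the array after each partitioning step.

Partition 1: pivot=28 at index 3 -> [8, -3, 23, 28, 33, 37, 30]
Partition 2: pivot=23 at index 2 -> [8, -3, 23, 28, 33, 37, 30]
Partition 3: pivot=-3 at index 0 -> [-3, 8, 23, 28, 33, 37, 30]
Partition 4: pivot=30 at index 4 -> [-3, 8, 23, 28, 30, 37, 33]
Partition 5: pivot=33 at index 5 -> [-3, 8, 23, 28, 30, 33, 37]


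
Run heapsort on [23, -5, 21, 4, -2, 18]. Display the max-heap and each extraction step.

Build heap: [23, 4, 21, -5, -2, 18]
Extract 23: [21, 4, 18, -5, -2, 23]
Extract 21: [18, 4, -2, -5, 21, 23]
Extract 18: [4, -5, -2, 18, 21, 23]
Extract 4: [-2, -5, 4, 18, 21, 23]
Extract -2: [-5, -2, 4, 18, 21, 23]


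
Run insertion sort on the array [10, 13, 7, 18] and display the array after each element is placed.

First element 10 is already 'sorted'
Insert 13: shifted 0 elements -> [10, 13, 7, 18]
Insert 7: shifted 2 elements -> [7, 10, 13, 18]
Insert 18: shifted 0 elements -> [7, 10, 13, 18]


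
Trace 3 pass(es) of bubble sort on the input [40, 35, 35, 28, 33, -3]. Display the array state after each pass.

After pass 1: [35, 35, 28, 33, -3, 40] (5 swaps)
After pass 2: [35, 28, 33, -3, 35, 40] (3 swaps)
After pass 3: [28, 33, -3, 35, 35, 40] (3 swaps)
Total swaps: 11


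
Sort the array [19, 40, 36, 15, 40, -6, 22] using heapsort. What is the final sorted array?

Build heap: [40, 40, 36, 15, 19, -6, 22]
Extract 40: [40, 22, 36, 15, 19, -6, 40]
Extract 40: [36, 22, -6, 15, 19, 40, 40]
Extract 36: [22, 19, -6, 15, 36, 40, 40]
Extract 22: [19, 15, -6, 22, 36, 40, 40]
Extract 19: [15, -6, 19, 22, 36, 40, 40]
Extract 15: [-6, 15, 19, 22, 36, 40, 40]


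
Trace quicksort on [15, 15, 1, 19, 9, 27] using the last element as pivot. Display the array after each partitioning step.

Partition 1: pivot=27 at index 5 -> [15, 15, 1, 19, 9, 27]
Partition 2: pivot=9 at index 1 -> [1, 9, 15, 19, 15, 27]
Partition 3: pivot=15 at index 3 -> [1, 9, 15, 15, 19, 27]


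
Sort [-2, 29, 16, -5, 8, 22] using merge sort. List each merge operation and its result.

Divide and conquer:
  Merge [29] + [16] -> [16, 29]
  Merge [-2] + [16, 29] -> [-2, 16, 29]
  Merge [8] + [22] -> [8, 22]
  Merge [-5] + [8, 22] -> [-5, 8, 22]
  Merge [-2, 16, 29] + [-5, 8, 22] -> [-5, -2, 8, 16, 22, 29]


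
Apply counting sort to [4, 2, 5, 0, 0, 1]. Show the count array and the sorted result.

Count array: [2, 1, 1, 0, 1, 1]
(count[i] = number of elements equal to i)
Cumulative count: [2, 3, 4, 4, 5, 6]
Sorted: [0, 0, 1, 2, 4, 5]


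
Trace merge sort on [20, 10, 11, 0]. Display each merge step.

Divide and conquer:
  Merge [20] + [10] -> [10, 20]
  Merge [11] + [0] -> [0, 11]
  Merge [10, 20] + [0, 11] -> [0, 10, 11, 20]


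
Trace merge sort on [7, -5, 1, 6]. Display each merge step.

Divide and conquer:
  Merge [7] + [-5] -> [-5, 7]
  Merge [1] + [6] -> [1, 6]
  Merge [-5, 7] + [1, 6] -> [-5, 1, 6, 7]


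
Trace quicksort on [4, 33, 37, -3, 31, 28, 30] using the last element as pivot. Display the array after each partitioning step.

Partition 1: pivot=30 at index 3 -> [4, -3, 28, 30, 31, 37, 33]
Partition 2: pivot=28 at index 2 -> [4, -3, 28, 30, 31, 37, 33]
Partition 3: pivot=-3 at index 0 -> [-3, 4, 28, 30, 31, 37, 33]
Partition 4: pivot=33 at index 5 -> [-3, 4, 28, 30, 31, 33, 37]


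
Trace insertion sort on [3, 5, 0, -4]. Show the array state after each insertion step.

First element 3 is already 'sorted'
Insert 5: shifted 0 elements -> [3, 5, 0, -4]
Insert 0: shifted 2 elements -> [0, 3, 5, -4]
Insert -4: shifted 3 elements -> [-4, 0, 3, 5]


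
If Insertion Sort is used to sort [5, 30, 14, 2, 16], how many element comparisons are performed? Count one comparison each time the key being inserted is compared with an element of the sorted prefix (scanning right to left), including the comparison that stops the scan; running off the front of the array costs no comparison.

Insert 30: 5 <= 30 (stop) = 1 comparison(s) -> [5, 30, 14, 2, 16]
Insert 14: 30 > 14 (shift), 5 <= 14 (stop) = 2 comparison(s) -> [5, 14, 30, 2, 16]
Insert 2: 30 > 2 (shift), 14 > 2 (shift), 5 > 2 (shift), reached front = 3 comparison(s) -> [2, 5, 14, 30, 16]
Insert 16: 30 > 16 (shift), 14 <= 16 (stop) = 2 comparison(s) -> [2, 5, 14, 16, 30]
Total comparisons: 1 + 2 + 3 + 2 = 8


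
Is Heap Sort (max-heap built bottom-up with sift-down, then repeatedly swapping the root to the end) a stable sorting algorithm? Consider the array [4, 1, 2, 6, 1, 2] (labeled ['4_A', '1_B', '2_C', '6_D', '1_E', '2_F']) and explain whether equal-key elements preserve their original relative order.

Trace Heap Sort on the labeled array (the key is the number; the letter only tracks identity):
  Build max-heap: [6_D, 4_A, 2_C, 1_B, 1_E, 2_F]
  Swap root 6_D to index 5, re-heapify first 5 -> [4_A, 2_F, 2_C, 1_B, 1_E, 6_D]
  Swap root 4_A to index 4, re-heapify first 4 -> [2_F, 1_E, 2_C, 1_B, 4_A, 6_D]
  Swap root 2_F to index 3, re-heapify first 3 -> [2_C, 1_E, 1_B, 2_F, 4_A, 6_D]
  Swap root 2_C to index 2, re-heapify first 2 -> [1_B, 1_E, 2_C, 2_F, 4_A, 6_D]
  Swap root 1_B to index 1, re-heapify first 1 -> [1_E, 1_B, 2_C, 2_F, 4_A, 6_D]
Final order: [1_E, 1_B, 2_C, 2_F, 4_A, 6_D]
Equal keys:
  value 1: originally 1_B, 1_E; after sorting 1_E, 1_B -> order changed
  value 2: originally 2_C, 2_F; after sorting 2_C, 2_F -> order preserved
Equal keys were reordered, so Heap Sort is not stable: heap construction and root-to-end swaps move elements without regard to the original order of equal keys. (One such input is enough; an unstable sort may happen to preserve order on other inputs, but it gives no guarantee.)
Answer: Not stable


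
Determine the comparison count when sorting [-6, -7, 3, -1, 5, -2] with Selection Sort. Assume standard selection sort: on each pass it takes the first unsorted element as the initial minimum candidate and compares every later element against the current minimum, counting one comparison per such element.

Pass 1: scan indices 1..5 for the minimum = 5 comparison(s); min is -7, place at index 0 -> [-7, -6, 3, -1, 5, -2]
Pass 2: scan indices 2..5 for the minimum = 4 comparison(s); min is -6, place at index 1 -> [-7, -6, 3, -1, 5, -2]
Pass 3: scan indices 3..5 for the minimum = 3 comparison(s); min is -2, place at index 2 -> [-7, -6, -2, -1, 5, 3]
Pass 4: scan indices 4..5 for the minimum = 2 comparison(s); min is -1, place at index 3 -> [-7, -6, -2, -1, 5, 3]
Pass 5: scan indices 5..5 for the minimum = 1 comparison(s); min is 3, place at index 4 -> [-7, -6, -2, -1, 3, 5]
Selection sort always scans the whole unsorted suffix, so the count is (n-1) + (n-2) + ... + 1 = n(n-1)/2 = 6*5/2 = 15 regardless of the input order.
Total comparisons: 5 + 4 + 3 + 2 + 1 = 15


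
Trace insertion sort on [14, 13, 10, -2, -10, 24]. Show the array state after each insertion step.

First element 14 is already 'sorted'
Insert 13: shifted 1 elements -> [13, 14, 10, -2, -10, 24]
Insert 10: shifted 2 elements -> [10, 13, 14, -2, -10, 24]
Insert -2: shifted 3 elements -> [-2, 10, 13, 14, -10, 24]
Insert -10: shifted 4 elements -> [-10, -2, 10, 13, 14, 24]
Insert 24: shifted 0 elements -> [-10, -2, 10, 13, 14, 24]


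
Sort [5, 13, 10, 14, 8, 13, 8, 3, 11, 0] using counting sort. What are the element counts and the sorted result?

Count array: [1, 0, 0, 1, 0, 1, 0, 0, 2, 0, 1, 1, 0, 2, 1]
(count[i] = number of elements equal to i)
Cumulative count: [1, 1, 1, 2, 2, 3, 3, 3, 5, 5, 6, 7, 7, 9, 10]
Sorted: [0, 3, 5, 8, 8, 10, 11, 13, 13, 14]


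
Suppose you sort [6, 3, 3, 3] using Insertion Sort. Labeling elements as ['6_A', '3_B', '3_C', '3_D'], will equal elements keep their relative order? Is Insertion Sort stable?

Trace Insertion Sort on the labeled array (the key is the number; the letter only tracks identity):
  Insert 3_B at index 0: [3_B, 6_A, 3_C, 3_D]
  Insert 3_C at index 1: [3_B, 3_C, 6_A, 3_D]
  Insert 3_D at index 2: [3_B, 3_C, 3_D, 6_A]
Final order: [3_B, 3_C, 3_D, 6_A]
Equal keys:
  value 3: originally 3_B, 3_C, 3_D; after sorting 3_B, 3_C, 3_D -> order preserved
All equal keys kept their original relative order. Insertion Sort is stable: elements are shifted only while they are strictly greater than the key, so a key is inserted after any equal elements already placed.
Answer: Stable


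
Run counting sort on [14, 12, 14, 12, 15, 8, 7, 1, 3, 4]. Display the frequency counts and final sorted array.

Count array: [0, 1, 0, 1, 1, 0, 0, 1, 1, 0, 0, 0, 2, 0, 2, 1]
(count[i] = number of elements equal to i)
Cumulative count: [0, 1, 1, 2, 3, 3, 3, 4, 5, 5, 5, 5, 7, 7, 9, 10]
Sorted: [1, 3, 4, 7, 8, 12, 12, 14, 14, 15]


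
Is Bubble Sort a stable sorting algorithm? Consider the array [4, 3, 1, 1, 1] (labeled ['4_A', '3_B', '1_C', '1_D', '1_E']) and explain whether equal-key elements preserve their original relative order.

Trace Bubble Sort on the labeled array (the key is the number; the letter only tracks identity):
  After pass 1: [3_B, 1_C, 1_D, 1_E, 4_A]
  After pass 2: [1_C, 1_D, 1_E, 3_B, 4_A]
  After pass 3: [1_C, 1_D, 1_E, 3_B, 4_A] (no swaps, done)
Final order: [1_C, 1_D, 1_E, 3_B, 4_A]
Equal keys:
  value 1: originally 1_C, 1_D, 1_E; after sorting 1_C, 1_D, 1_E -> order preserved
All equal keys kept their original relative order. Bubble Sort is stable: it only swaps adjacent elements when the left one is strictly greater, so equal keys never move past each other.
Answer: Stable


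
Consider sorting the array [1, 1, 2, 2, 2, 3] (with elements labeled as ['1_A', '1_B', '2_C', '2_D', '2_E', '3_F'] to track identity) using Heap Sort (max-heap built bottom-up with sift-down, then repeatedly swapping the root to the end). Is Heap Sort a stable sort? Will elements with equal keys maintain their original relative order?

Trace Heap Sort on the labeled array (the key is the number; the letter only tracks identity):
  Build max-heap: [3_F, 2_D, 2_C, 1_B, 2_E, 1_A]
  Swap root 3_F to index 5, re-heapify first 5 -> [2_D, 2_E, 2_C, 1_B, 1_A, 3_F]
  Swap root 2_D to index 4, re-heapify first 4 -> [2_E, 1_A, 2_C, 1_B, 2_D, 3_F]
  Swap root 2_E to index 3, re-heapify first 3 -> [2_C, 1_A, 1_B, 2_E, 2_D, 3_F]
  Swap root 2_C to index 2, re-heapify first 2 -> [1_B, 1_A, 2_C, 2_E, 2_D, 3_F]
  Swap root 1_B to index 1, re-heapify first 1 -> [1_A, 1_B, 2_C, 2_E, 2_D, 3_F]
Final order: [1_A, 1_B, 2_C, 2_E, 2_D, 3_F]
Equal keys:
  value 1: originally 1_A, 1_B; after sorting 1_A, 1_B -> order preserved
  value 2: originally 2_C, 2_D, 2_E; after sorting 2_C, 2_E, 2_D -> order changed
Equal keys were reordered, so Heap Sort is not stable: heap construction and root-to-end swaps move elements without regard to the original order of equal keys. (One such input is enough; an unstable sort may happen to preserve order on other inputs, but it gives no guarantee.)
Answer: Not stable


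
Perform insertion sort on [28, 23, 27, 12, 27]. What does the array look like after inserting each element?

First element 28 is already 'sorted'
Insert 23: shifted 1 elements -> [23, 28, 27, 12, 27]
Insert 27: shifted 1 elements -> [23, 27, 28, 12, 27]
Insert 12: shifted 3 elements -> [12, 23, 27, 28, 27]
Insert 27: shifted 1 elements -> [12, 23, 27, 27, 28]


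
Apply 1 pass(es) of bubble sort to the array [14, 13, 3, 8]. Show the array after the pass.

After pass 1: [13, 3, 8, 14] (3 swaps)
Total swaps: 3


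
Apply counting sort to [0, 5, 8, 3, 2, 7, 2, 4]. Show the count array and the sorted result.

Count array: [1, 0, 2, 1, 1, 1, 0, 1, 1]
(count[i] = number of elements equal to i)
Cumulative count: [1, 1, 3, 4, 5, 6, 6, 7, 8]
Sorted: [0, 2, 2, 3, 4, 5, 7, 8]


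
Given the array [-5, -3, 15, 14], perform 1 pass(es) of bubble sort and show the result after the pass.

After pass 1: [-5, -3, 14, 15] (1 swaps)
Total swaps: 1


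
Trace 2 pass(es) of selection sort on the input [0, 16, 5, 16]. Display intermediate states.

Pass 1: Select minimum 0 at index 0, swap -> [0, 16, 5, 16]
Pass 2: Select minimum 5 at index 2, swap -> [0, 5, 16, 16]


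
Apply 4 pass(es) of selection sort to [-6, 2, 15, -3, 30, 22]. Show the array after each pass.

Pass 1: Select minimum -6 at index 0, swap -> [-6, 2, 15, -3, 30, 22]
Pass 2: Select minimum -3 at index 3, swap -> [-6, -3, 15, 2, 30, 22]
Pass 3: Select minimum 2 at index 3, swap -> [-6, -3, 2, 15, 30, 22]
Pass 4: Select minimum 15 at index 3, swap -> [-6, -3, 2, 15, 30, 22]


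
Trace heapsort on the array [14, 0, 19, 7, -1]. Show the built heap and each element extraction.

Build heap: [19, 7, 14, 0, -1]
Extract 19: [14, 7, -1, 0, 19]
Extract 14: [7, 0, -1, 14, 19]
Extract 7: [0, -1, 7, 14, 19]
Extract 0: [-1, 0, 7, 14, 19]


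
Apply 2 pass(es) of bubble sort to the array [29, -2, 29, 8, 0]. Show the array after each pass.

After pass 1: [-2, 29, 8, 0, 29] (3 swaps)
After pass 2: [-2, 8, 0, 29, 29] (2 swaps)
Total swaps: 5


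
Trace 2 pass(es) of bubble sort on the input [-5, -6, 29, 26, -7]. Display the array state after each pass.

After pass 1: [-6, -5, 26, -7, 29] (3 swaps)
After pass 2: [-6, -5, -7, 26, 29] (1 swaps)
Total swaps: 4


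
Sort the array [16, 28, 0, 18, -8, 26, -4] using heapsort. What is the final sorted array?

Build heap: [28, 18, 26, 16, -8, 0, -4]
Extract 28: [26, 18, 0, 16, -8, -4, 28]
Extract 26: [18, 16, 0, -4, -8, 26, 28]
Extract 18: [16, -4, 0, -8, 18, 26, 28]
Extract 16: [0, -4, -8, 16, 18, 26, 28]
Extract 0: [-4, -8, 0, 16, 18, 26, 28]
Extract -4: [-8, -4, 0, 16, 18, 26, 28]


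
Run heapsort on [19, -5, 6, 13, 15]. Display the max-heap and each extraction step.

Build heap: [19, 15, 6, 13, -5]
Extract 19: [15, 13, 6, -5, 19]
Extract 15: [13, -5, 6, 15, 19]
Extract 13: [6, -5, 13, 15, 19]
Extract 6: [-5, 6, 13, 15, 19]


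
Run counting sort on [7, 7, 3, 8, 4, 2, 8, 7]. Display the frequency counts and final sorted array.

Count array: [0, 0, 1, 1, 1, 0, 0, 3, 2]
(count[i] = number of elements equal to i)
Cumulative count: [0, 0, 1, 2, 3, 3, 3, 6, 8]
Sorted: [2, 3, 4, 7, 7, 7, 8, 8]


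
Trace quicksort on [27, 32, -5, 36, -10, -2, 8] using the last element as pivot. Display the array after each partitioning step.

Partition 1: pivot=8 at index 3 -> [-5, -10, -2, 8, 32, 27, 36]
Partition 2: pivot=-2 at index 2 -> [-5, -10, -2, 8, 32, 27, 36]
Partition 3: pivot=-10 at index 0 -> [-10, -5, -2, 8, 32, 27, 36]
Partition 4: pivot=36 at index 6 -> [-10, -5, -2, 8, 32, 27, 36]
Partition 5: pivot=27 at index 4 -> [-10, -5, -2, 8, 27, 32, 36]


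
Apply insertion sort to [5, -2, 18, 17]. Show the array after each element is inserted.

First element 5 is already 'sorted'
Insert -2: shifted 1 elements -> [-2, 5, 18, 17]
Insert 18: shifted 0 elements -> [-2, 5, 18, 17]
Insert 17: shifted 1 elements -> [-2, 5, 17, 18]


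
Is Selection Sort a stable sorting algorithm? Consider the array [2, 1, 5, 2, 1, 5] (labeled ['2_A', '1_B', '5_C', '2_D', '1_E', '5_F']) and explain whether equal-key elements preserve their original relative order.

Trace Selection Sort on the labeled array (the key is the number; the letter only tracks identity):
  Pass 1: minimum of unsorted part is 1_B at index 1; swap it with 2_A at index 0 -> [1_B, 2_A, 5_C, 2_D, 1_E, 5_F]
  Pass 2: minimum of unsorted part is 1_E at index 4; swap it with 2_A at index 1 -> [1_B, 1_E, 5_C, 2_D, 2_A, 5_F]
  Pass 3: minimum of unsorted part is 2_D at index 3; swap it with 5_C at index 2 -> [1_B, 1_E, 2_D, 5_C, 2_A, 5_F]
  Pass 4: minimum of unsorted part is 2_A at index 4; swap it with 5_C at index 3 -> [1_B, 1_E, 2_D, 2_A, 5_C, 5_F]
  Pass 5: minimum 5_C is already at index 4; no swap -> [1_B, 1_E, 2_D, 2_A, 5_C, 5_F]
Final order: [1_B, 1_E, 2_D, 2_A, 5_C, 5_F]
Equal keys:
  value 1: originally 1_B, 1_E; after sorting 1_B, 1_E -> order preserved
  value 2: originally 2_A, 2_D; after sorting 2_D, 2_A -> order changed
  value 5: originally 5_C, 5_F; after sorting 5_C, 5_F -> order preserved
Equal keys were reordered, so Selection Sort is not stable: the long-range swap that moves the minimum into place can carry an element past an equal key. (One such input is enough; an unstable sort may happen to preserve order on other inputs, but it gives no guarantee.)
Answer: Not stable


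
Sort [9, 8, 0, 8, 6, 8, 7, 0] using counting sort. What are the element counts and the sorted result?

Count array: [2, 0, 0, 0, 0, 0, 1, 1, 3, 1]
(count[i] = number of elements equal to i)
Cumulative count: [2, 2, 2, 2, 2, 2, 3, 4, 7, 8]
Sorted: [0, 0, 6, 7, 8, 8, 8, 9]


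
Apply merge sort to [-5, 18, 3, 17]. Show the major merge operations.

Divide and conquer:
  Merge [-5] + [18] -> [-5, 18]
  Merge [3] + [17] -> [3, 17]
  Merge [-5, 18] + [3, 17] -> [-5, 3, 17, 18]


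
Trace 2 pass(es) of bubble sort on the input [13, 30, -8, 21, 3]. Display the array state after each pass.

After pass 1: [13, -8, 21, 3, 30] (3 swaps)
After pass 2: [-8, 13, 3, 21, 30] (2 swaps)
Total swaps: 5


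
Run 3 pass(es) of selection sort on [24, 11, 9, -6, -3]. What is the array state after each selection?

Pass 1: Select minimum -6 at index 3, swap -> [-6, 11, 9, 24, -3]
Pass 2: Select minimum -3 at index 4, swap -> [-6, -3, 9, 24, 11]
Pass 3: Select minimum 9 at index 2, swap -> [-6, -3, 9, 24, 11]


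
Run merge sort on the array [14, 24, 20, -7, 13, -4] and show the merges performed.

Divide and conquer:
  Merge [24] + [20] -> [20, 24]
  Merge [14] + [20, 24] -> [14, 20, 24]
  Merge [13] + [-4] -> [-4, 13]
  Merge [-7] + [-4, 13] -> [-7, -4, 13]
  Merge [14, 20, 24] + [-7, -4, 13] -> [-7, -4, 13, 14, 20, 24]


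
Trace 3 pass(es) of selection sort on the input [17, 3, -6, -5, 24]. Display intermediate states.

Pass 1: Select minimum -6 at index 2, swap -> [-6, 3, 17, -5, 24]
Pass 2: Select minimum -5 at index 3, swap -> [-6, -5, 17, 3, 24]
Pass 3: Select minimum 3 at index 3, swap -> [-6, -5, 3, 17, 24]


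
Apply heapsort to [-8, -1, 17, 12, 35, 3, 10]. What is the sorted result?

Build heap: [35, 12, 17, -8, -1, 3, 10]
Extract 35: [17, 12, 10, -8, -1, 3, 35]
Extract 17: [12, 3, 10, -8, -1, 17, 35]
Extract 12: [10, 3, -1, -8, 12, 17, 35]
Extract 10: [3, -8, -1, 10, 12, 17, 35]
Extract 3: [-1, -8, 3, 10, 12, 17, 35]
Extract -1: [-8, -1, 3, 10, 12, 17, 35]


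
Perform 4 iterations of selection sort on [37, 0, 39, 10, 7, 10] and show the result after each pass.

Pass 1: Select minimum 0 at index 1, swap -> [0, 37, 39, 10, 7, 10]
Pass 2: Select minimum 7 at index 4, swap -> [0, 7, 39, 10, 37, 10]
Pass 3: Select minimum 10 at index 3, swap -> [0, 7, 10, 39, 37, 10]
Pass 4: Select minimum 10 at index 5, swap -> [0, 7, 10, 10, 37, 39]


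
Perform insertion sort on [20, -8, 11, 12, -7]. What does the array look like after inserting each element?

First element 20 is already 'sorted'
Insert -8: shifted 1 elements -> [-8, 20, 11, 12, -7]
Insert 11: shifted 1 elements -> [-8, 11, 20, 12, -7]
Insert 12: shifted 1 elements -> [-8, 11, 12, 20, -7]
Insert -7: shifted 3 elements -> [-8, -7, 11, 12, 20]


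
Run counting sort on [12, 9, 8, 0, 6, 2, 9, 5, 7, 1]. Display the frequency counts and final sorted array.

Count array: [1, 1, 1, 0, 0, 1, 1, 1, 1, 2, 0, 0, 1]
(count[i] = number of elements equal to i)
Cumulative count: [1, 2, 3, 3, 3, 4, 5, 6, 7, 9, 9, 9, 10]
Sorted: [0, 1, 2, 5, 6, 7, 8, 9, 9, 12]


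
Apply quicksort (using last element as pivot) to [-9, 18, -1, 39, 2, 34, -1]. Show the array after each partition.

Partition 1: pivot=-1 at index 2 -> [-9, -1, -1, 39, 2, 34, 18]
Partition 2: pivot=-1 at index 1 -> [-9, -1, -1, 39, 2, 34, 18]
Partition 3: pivot=18 at index 4 -> [-9, -1, -1, 2, 18, 34, 39]
Partition 4: pivot=39 at index 6 -> [-9, -1, -1, 2, 18, 34, 39]


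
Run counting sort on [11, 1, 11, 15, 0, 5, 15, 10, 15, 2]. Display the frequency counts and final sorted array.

Count array: [1, 1, 1, 0, 0, 1, 0, 0, 0, 0, 1, 2, 0, 0, 0, 3]
(count[i] = number of elements equal to i)
Cumulative count: [1, 2, 3, 3, 3, 4, 4, 4, 4, 4, 5, 7, 7, 7, 7, 10]
Sorted: [0, 1, 2, 5, 10, 11, 11, 15, 15, 15]


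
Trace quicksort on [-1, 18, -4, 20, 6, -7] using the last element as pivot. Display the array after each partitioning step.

Partition 1: pivot=-7 at index 0 -> [-7, 18, -4, 20, 6, -1]
Partition 2: pivot=-1 at index 2 -> [-7, -4, -1, 20, 6, 18]
Partition 3: pivot=18 at index 4 -> [-7, -4, -1, 6, 18, 20]


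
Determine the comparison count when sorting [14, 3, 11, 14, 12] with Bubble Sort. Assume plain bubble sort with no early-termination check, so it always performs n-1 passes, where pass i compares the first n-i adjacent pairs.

Pass 1: compare adjacent pairs (0,1)..(3,4) = 4 comparison(s), 3 swap(s) -> [3, 11, 14, 12, 14]
Pass 2: compare adjacent pairs (0,1)..(2,3) = 3 comparison(s), 1 swap(s) -> [3, 11, 12, 14, 14]
Pass 3: compare adjacent pairs (0,1)..(1,2) = 2 comparison(s), 0 swap(s) -> [3, 11, 12, 14, 14]
Pass 4: compare adjacent pairs (0,1)..(0,1) = 1 comparison(s), 0 swap(s) -> [3, 11, 12, 14, 14]
Total comparisons: 4 + 3 + 2 + 1 = 10


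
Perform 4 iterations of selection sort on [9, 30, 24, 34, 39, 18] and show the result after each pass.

Pass 1: Select minimum 9 at index 0, swap -> [9, 30, 24, 34, 39, 18]
Pass 2: Select minimum 18 at index 5, swap -> [9, 18, 24, 34, 39, 30]
Pass 3: Select minimum 24 at index 2, swap -> [9, 18, 24, 34, 39, 30]
Pass 4: Select minimum 30 at index 5, swap -> [9, 18, 24, 30, 39, 34]


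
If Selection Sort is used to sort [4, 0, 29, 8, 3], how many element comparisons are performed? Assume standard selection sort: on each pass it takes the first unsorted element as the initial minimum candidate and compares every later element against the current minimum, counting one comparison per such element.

Pass 1: scan indices 1..4 for the minimum = 4 comparison(s); min is 0, place at index 0 -> [0, 4, 29, 8, 3]
Pass 2: scan indices 2..4 for the minimum = 3 comparison(s); min is 3, place at index 1 -> [0, 3, 29, 8, 4]
Pass 3: scan indices 3..4 for the minimum = 2 comparison(s); min is 4, place at index 2 -> [0, 3, 4, 8, 29]
Pass 4: scan indices 4..4 for the minimum = 1 comparison(s); min is 8, place at index 3 -> [0, 3, 4, 8, 29]
Selection sort always scans the whole unsorted suffix, so the count is (n-1) + (n-2) + ... + 1 = n(n-1)/2 = 5*4/2 = 10 regardless of the input order.
Total comparisons: 4 + 3 + 2 + 1 = 10


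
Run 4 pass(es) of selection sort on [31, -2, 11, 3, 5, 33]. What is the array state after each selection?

Pass 1: Select minimum -2 at index 1, swap -> [-2, 31, 11, 3, 5, 33]
Pass 2: Select minimum 3 at index 3, swap -> [-2, 3, 11, 31, 5, 33]
Pass 3: Select minimum 5 at index 4, swap -> [-2, 3, 5, 31, 11, 33]
Pass 4: Select minimum 11 at index 4, swap -> [-2, 3, 5, 11, 31, 33]


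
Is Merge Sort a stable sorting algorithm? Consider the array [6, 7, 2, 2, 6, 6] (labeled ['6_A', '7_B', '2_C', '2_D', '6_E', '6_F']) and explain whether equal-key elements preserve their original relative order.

Trace Merge Sort on the labeled array (the key is the number; the letter only tracks identity):
  Merge [7_B] + [2_C] -> [2_C, 7_B]
  Merge [6_A] + [2_C, 7_B] -> [2_C, 6_A, 7_B]
  Merge [6_E] + [6_F] -> [6_E, 6_F]
  Merge [2_D] + [6_E, 6_F] -> [2_D, 6_E, 6_F]
  Merge [2_C, 6_A, 7_B] + [2_D, 6_E, 6_F] -> [2_C, 2_D, 6_A, 6_E, 6_F, 7_B]
Final order: [2_C, 2_D, 6_A, 6_E, 6_F, 7_B]
Equal keys:
  value 2: originally 2_C, 2_D; after sorting 2_C, 2_D -> order preserved
  value 6: originally 6_A, 6_E, 6_F; after sorting 6_A, 6_E, 6_F -> order preserved
All equal keys kept their original relative order. Merge Sort is stable: when the heads of the two halves are equal the merge takes from the left half first.
Answer: Stable


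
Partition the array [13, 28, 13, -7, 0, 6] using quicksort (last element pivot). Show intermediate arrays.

Partition 1: pivot=6 at index 2 -> [-7, 0, 6, 13, 28, 13]
Partition 2: pivot=0 at index 1 -> [-7, 0, 6, 13, 28, 13]
Partition 3: pivot=13 at index 4 -> [-7, 0, 6, 13, 13, 28]


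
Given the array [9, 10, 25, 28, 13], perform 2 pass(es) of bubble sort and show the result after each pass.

After pass 1: [9, 10, 25, 13, 28] (1 swaps)
After pass 2: [9, 10, 13, 25, 28] (1 swaps)
Total swaps: 2


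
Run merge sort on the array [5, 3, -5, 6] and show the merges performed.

Divide and conquer:
  Merge [5] + [3] -> [3, 5]
  Merge [-5] + [6] -> [-5, 6]
  Merge [3, 5] + [-5, 6] -> [-5, 3, 5, 6]


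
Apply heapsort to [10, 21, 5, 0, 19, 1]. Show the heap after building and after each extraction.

Build heap: [21, 19, 5, 0, 10, 1]
Extract 21: [19, 10, 5, 0, 1, 21]
Extract 19: [10, 1, 5, 0, 19, 21]
Extract 10: [5, 1, 0, 10, 19, 21]
Extract 5: [1, 0, 5, 10, 19, 21]
Extract 1: [0, 1, 5, 10, 19, 21]


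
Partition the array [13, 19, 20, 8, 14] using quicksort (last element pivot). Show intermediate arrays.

Partition 1: pivot=14 at index 2 -> [13, 8, 14, 19, 20]
Partition 2: pivot=8 at index 0 -> [8, 13, 14, 19, 20]
Partition 3: pivot=20 at index 4 -> [8, 13, 14, 19, 20]


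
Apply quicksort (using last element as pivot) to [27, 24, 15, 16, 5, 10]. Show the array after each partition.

Partition 1: pivot=10 at index 1 -> [5, 10, 15, 16, 27, 24]
Partition 2: pivot=24 at index 4 -> [5, 10, 15, 16, 24, 27]
Partition 3: pivot=16 at index 3 -> [5, 10, 15, 16, 24, 27]


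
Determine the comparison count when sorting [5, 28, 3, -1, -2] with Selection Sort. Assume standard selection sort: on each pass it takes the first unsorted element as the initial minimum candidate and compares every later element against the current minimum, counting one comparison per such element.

Pass 1: scan indices 1..4 for the minimum = 4 comparison(s); min is -2, place at index 0 -> [-2, 28, 3, -1, 5]
Pass 2: scan indices 2..4 for the minimum = 3 comparison(s); min is -1, place at index 1 -> [-2, -1, 3, 28, 5]
Pass 3: scan indices 3..4 for the minimum = 2 comparison(s); min is 3, place at index 2 -> [-2, -1, 3, 28, 5]
Pass 4: scan indices 4..4 for the minimum = 1 comparison(s); min is 5, place at index 3 -> [-2, -1, 3, 5, 28]
Selection sort always scans the whole unsorted suffix, so the count is (n-1) + (n-2) + ... + 1 = n(n-1)/2 = 5*4/2 = 10 regardless of the input order.
Total comparisons: 4 + 3 + 2 + 1 = 10


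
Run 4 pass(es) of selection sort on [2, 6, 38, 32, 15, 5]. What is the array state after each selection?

Pass 1: Select minimum 2 at index 0, swap -> [2, 6, 38, 32, 15, 5]
Pass 2: Select minimum 5 at index 5, swap -> [2, 5, 38, 32, 15, 6]
Pass 3: Select minimum 6 at index 5, swap -> [2, 5, 6, 32, 15, 38]
Pass 4: Select minimum 15 at index 4, swap -> [2, 5, 6, 15, 32, 38]


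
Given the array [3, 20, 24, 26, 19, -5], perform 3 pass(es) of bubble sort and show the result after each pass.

After pass 1: [3, 20, 24, 19, -5, 26] (2 swaps)
After pass 2: [3, 20, 19, -5, 24, 26] (2 swaps)
After pass 3: [3, 19, -5, 20, 24, 26] (2 swaps)
Total swaps: 6


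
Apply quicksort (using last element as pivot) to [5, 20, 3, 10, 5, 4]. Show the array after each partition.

Partition 1: pivot=4 at index 1 -> [3, 4, 5, 10, 5, 20]
Partition 2: pivot=20 at index 5 -> [3, 4, 5, 10, 5, 20]
Partition 3: pivot=5 at index 3 -> [3, 4, 5, 5, 10, 20]


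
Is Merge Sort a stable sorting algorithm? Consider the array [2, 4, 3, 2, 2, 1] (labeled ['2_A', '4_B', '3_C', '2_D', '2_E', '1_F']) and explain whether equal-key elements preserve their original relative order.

Trace Merge Sort on the labeled array (the key is the number; the letter only tracks identity):
  Merge [4_B] + [3_C] -> [3_C, 4_B]
  Merge [2_A] + [3_C, 4_B] -> [2_A, 3_C, 4_B]
  Merge [2_E] + [1_F] -> [1_F, 2_E]
  Merge [2_D] + [1_F, 2_E] -> [1_F, 2_D, 2_E]
  Merge [2_A, 3_C, 4_B] + [1_F, 2_D, 2_E] -> [1_F, 2_A, 2_D, 2_E, 3_C, 4_B]
Final order: [1_F, 2_A, 2_D, 2_E, 3_C, 4_B]
Equal keys:
  value 2: originally 2_A, 2_D, 2_E; after sorting 2_A, 2_D, 2_E -> order preserved
All equal keys kept their original relative order. Merge Sort is stable: when the heads of the two halves are equal the merge takes from the left half first.
Answer: Stable


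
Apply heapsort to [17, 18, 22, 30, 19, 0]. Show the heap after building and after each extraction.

Build heap: [30, 19, 22, 18, 17, 0]
Extract 30: [22, 19, 0, 18, 17, 30]
Extract 22: [19, 18, 0, 17, 22, 30]
Extract 19: [18, 17, 0, 19, 22, 30]
Extract 18: [17, 0, 18, 19, 22, 30]
Extract 17: [0, 17, 18, 19, 22, 30]


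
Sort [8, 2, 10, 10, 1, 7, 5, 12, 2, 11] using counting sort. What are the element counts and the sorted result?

Count array: [0, 1, 2, 0, 0, 1, 0, 1, 1, 0, 2, 1, 1]
(count[i] = number of elements equal to i)
Cumulative count: [0, 1, 3, 3, 3, 4, 4, 5, 6, 6, 8, 9, 10]
Sorted: [1, 2, 2, 5, 7, 8, 10, 10, 11, 12]


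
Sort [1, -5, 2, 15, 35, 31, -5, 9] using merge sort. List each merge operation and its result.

Divide and conquer:
  Merge [1] + [-5] -> [-5, 1]
  Merge [2] + [15] -> [2, 15]
  Merge [-5, 1] + [2, 15] -> [-5, 1, 2, 15]
  Merge [35] + [31] -> [31, 35]
  Merge [-5] + [9] -> [-5, 9]
  Merge [31, 35] + [-5, 9] -> [-5, 9, 31, 35]
  Merge [-5, 1, 2, 15] + [-5, 9, 31, 35] -> [-5, -5, 1, 2, 9, 15, 31, 35]


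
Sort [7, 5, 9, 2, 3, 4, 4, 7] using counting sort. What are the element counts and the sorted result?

Count array: [0, 0, 1, 1, 2, 1, 0, 2, 0, 1]
(count[i] = number of elements equal to i)
Cumulative count: [0, 0, 1, 2, 4, 5, 5, 7, 7, 8]
Sorted: [2, 3, 4, 4, 5, 7, 7, 9]


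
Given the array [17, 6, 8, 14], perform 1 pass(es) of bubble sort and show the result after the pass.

After pass 1: [6, 8, 14, 17] (3 swaps)
Total swaps: 3


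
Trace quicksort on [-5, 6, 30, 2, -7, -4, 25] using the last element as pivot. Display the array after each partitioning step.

Partition 1: pivot=25 at index 5 -> [-5, 6, 2, -7, -4, 25, 30]
Partition 2: pivot=-4 at index 2 -> [-5, -7, -4, 6, 2, 25, 30]
Partition 3: pivot=-7 at index 0 -> [-7, -5, -4, 6, 2, 25, 30]
Partition 4: pivot=2 at index 3 -> [-7, -5, -4, 2, 6, 25, 30]


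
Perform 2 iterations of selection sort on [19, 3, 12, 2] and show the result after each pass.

Pass 1: Select minimum 2 at index 3, swap -> [2, 3, 12, 19]
Pass 2: Select minimum 3 at index 1, swap -> [2, 3, 12, 19]


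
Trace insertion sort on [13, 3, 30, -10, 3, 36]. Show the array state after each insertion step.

First element 13 is already 'sorted'
Insert 3: shifted 1 elements -> [3, 13, 30, -10, 3, 36]
Insert 30: shifted 0 elements -> [3, 13, 30, -10, 3, 36]
Insert -10: shifted 3 elements -> [-10, 3, 13, 30, 3, 36]
Insert 3: shifted 2 elements -> [-10, 3, 3, 13, 30, 36]
Insert 36: shifted 0 elements -> [-10, 3, 3, 13, 30, 36]


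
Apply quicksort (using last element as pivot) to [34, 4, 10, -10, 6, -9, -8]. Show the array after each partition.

Partition 1: pivot=-8 at index 2 -> [-10, -9, -8, 34, 6, 4, 10]
Partition 2: pivot=-9 at index 1 -> [-10, -9, -8, 34, 6, 4, 10]
Partition 3: pivot=10 at index 5 -> [-10, -9, -8, 6, 4, 10, 34]
Partition 4: pivot=4 at index 3 -> [-10, -9, -8, 4, 6, 10, 34]


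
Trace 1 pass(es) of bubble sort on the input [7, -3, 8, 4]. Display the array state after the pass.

After pass 1: [-3, 7, 4, 8] (2 swaps)
Total swaps: 2


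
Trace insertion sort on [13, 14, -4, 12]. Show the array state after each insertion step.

First element 13 is already 'sorted'
Insert 14: shifted 0 elements -> [13, 14, -4, 12]
Insert -4: shifted 2 elements -> [-4, 13, 14, 12]
Insert 12: shifted 2 elements -> [-4, 12, 13, 14]


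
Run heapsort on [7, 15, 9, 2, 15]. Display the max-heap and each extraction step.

Build heap: [15, 15, 9, 2, 7]
Extract 15: [15, 7, 9, 2, 15]
Extract 15: [9, 7, 2, 15, 15]
Extract 9: [7, 2, 9, 15, 15]
Extract 7: [2, 7, 9, 15, 15]


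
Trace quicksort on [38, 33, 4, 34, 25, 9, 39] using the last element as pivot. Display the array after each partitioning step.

Partition 1: pivot=39 at index 6 -> [38, 33, 4, 34, 25, 9, 39]
Partition 2: pivot=9 at index 1 -> [4, 9, 38, 34, 25, 33, 39]
Partition 3: pivot=33 at index 3 -> [4, 9, 25, 33, 38, 34, 39]
Partition 4: pivot=34 at index 4 -> [4, 9, 25, 33, 34, 38, 39]


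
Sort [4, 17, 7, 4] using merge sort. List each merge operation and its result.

Divide and conquer:
  Merge [4] + [17] -> [4, 17]
  Merge [7] + [4] -> [4, 7]
  Merge [4, 17] + [4, 7] -> [4, 4, 7, 17]


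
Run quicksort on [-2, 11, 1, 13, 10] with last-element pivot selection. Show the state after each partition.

Partition 1: pivot=10 at index 2 -> [-2, 1, 10, 13, 11]
Partition 2: pivot=1 at index 1 -> [-2, 1, 10, 13, 11]
Partition 3: pivot=11 at index 3 -> [-2, 1, 10, 11, 13]


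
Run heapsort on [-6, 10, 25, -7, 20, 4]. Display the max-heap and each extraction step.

Build heap: [25, 20, 4, -7, 10, -6]
Extract 25: [20, 10, 4, -7, -6, 25]
Extract 20: [10, -6, 4, -7, 20, 25]
Extract 10: [4, -6, -7, 10, 20, 25]
Extract 4: [-6, -7, 4, 10, 20, 25]
Extract -6: [-7, -6, 4, 10, 20, 25]


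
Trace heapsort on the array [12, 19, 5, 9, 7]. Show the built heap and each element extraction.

Build heap: [19, 12, 5, 9, 7]
Extract 19: [12, 9, 5, 7, 19]
Extract 12: [9, 7, 5, 12, 19]
Extract 9: [7, 5, 9, 12, 19]
Extract 7: [5, 7, 9, 12, 19]


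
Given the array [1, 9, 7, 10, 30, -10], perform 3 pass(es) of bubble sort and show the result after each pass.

After pass 1: [1, 7, 9, 10, -10, 30] (2 swaps)
After pass 2: [1, 7, 9, -10, 10, 30] (1 swaps)
After pass 3: [1, 7, -10, 9, 10, 30] (1 swaps)
Total swaps: 4


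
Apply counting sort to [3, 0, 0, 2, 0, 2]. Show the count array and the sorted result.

Count array: [3, 0, 2, 1]
(count[i] = number of elements equal to i)
Cumulative count: [3, 3, 5, 6]
Sorted: [0, 0, 0, 2, 2, 3]


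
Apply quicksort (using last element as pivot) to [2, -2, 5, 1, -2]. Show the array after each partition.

Partition 1: pivot=-2 at index 1 -> [-2, -2, 5, 1, 2]
Partition 2: pivot=2 at index 3 -> [-2, -2, 1, 2, 5]


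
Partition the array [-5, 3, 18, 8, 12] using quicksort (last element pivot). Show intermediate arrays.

Partition 1: pivot=12 at index 3 -> [-5, 3, 8, 12, 18]
Partition 2: pivot=8 at index 2 -> [-5, 3, 8, 12, 18]
Partition 3: pivot=3 at index 1 -> [-5, 3, 8, 12, 18]


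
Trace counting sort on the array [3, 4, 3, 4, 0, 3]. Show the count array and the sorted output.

Count array: [1, 0, 0, 3, 2]
(count[i] = number of elements equal to i)
Cumulative count: [1, 1, 1, 4, 6]
Sorted: [0, 3, 3, 3, 4, 4]


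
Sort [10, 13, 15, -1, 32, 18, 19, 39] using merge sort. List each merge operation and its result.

Divide and conquer:
  Merge [10] + [13] -> [10, 13]
  Merge [15] + [-1] -> [-1, 15]
  Merge [10, 13] + [-1, 15] -> [-1, 10, 13, 15]
  Merge [32] + [18] -> [18, 32]
  Merge [19] + [39] -> [19, 39]
  Merge [18, 32] + [19, 39] -> [18, 19, 32, 39]
  Merge [-1, 10, 13, 15] + [18, 19, 32, 39] -> [-1, 10, 13, 15, 18, 19, 32, 39]


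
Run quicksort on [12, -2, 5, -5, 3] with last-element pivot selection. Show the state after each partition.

Partition 1: pivot=3 at index 2 -> [-2, -5, 3, 12, 5]
Partition 2: pivot=-5 at index 0 -> [-5, -2, 3, 12, 5]
Partition 3: pivot=5 at index 3 -> [-5, -2, 3, 5, 12]


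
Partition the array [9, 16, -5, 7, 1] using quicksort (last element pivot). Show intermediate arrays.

Partition 1: pivot=1 at index 1 -> [-5, 1, 9, 7, 16]
Partition 2: pivot=16 at index 4 -> [-5, 1, 9, 7, 16]
Partition 3: pivot=7 at index 2 -> [-5, 1, 7, 9, 16]


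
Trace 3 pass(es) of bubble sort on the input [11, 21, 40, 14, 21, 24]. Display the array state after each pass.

After pass 1: [11, 21, 14, 21, 24, 40] (3 swaps)
After pass 2: [11, 14, 21, 21, 24, 40] (1 swaps)
After pass 3: [11, 14, 21, 21, 24, 40] (0 swaps)
Total swaps: 4


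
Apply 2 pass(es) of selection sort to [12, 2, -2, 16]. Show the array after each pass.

Pass 1: Select minimum -2 at index 2, swap -> [-2, 2, 12, 16]
Pass 2: Select minimum 2 at index 1, swap -> [-2, 2, 12, 16]


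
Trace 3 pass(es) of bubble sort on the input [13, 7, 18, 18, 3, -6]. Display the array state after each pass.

After pass 1: [7, 13, 18, 3, -6, 18] (3 swaps)
After pass 2: [7, 13, 3, -6, 18, 18] (2 swaps)
After pass 3: [7, 3, -6, 13, 18, 18] (2 swaps)
Total swaps: 7


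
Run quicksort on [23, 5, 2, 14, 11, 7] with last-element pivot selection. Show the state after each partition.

Partition 1: pivot=7 at index 2 -> [5, 2, 7, 14, 11, 23]
Partition 2: pivot=2 at index 0 -> [2, 5, 7, 14, 11, 23]
Partition 3: pivot=23 at index 5 -> [2, 5, 7, 14, 11, 23]
Partition 4: pivot=11 at index 3 -> [2, 5, 7, 11, 14, 23]


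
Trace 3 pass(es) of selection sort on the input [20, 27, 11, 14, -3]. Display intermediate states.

Pass 1: Select minimum -3 at index 4, swap -> [-3, 27, 11, 14, 20]
Pass 2: Select minimum 11 at index 2, swap -> [-3, 11, 27, 14, 20]
Pass 3: Select minimum 14 at index 3, swap -> [-3, 11, 14, 27, 20]


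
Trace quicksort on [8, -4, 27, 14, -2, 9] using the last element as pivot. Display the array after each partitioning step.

Partition 1: pivot=9 at index 3 -> [8, -4, -2, 9, 27, 14]
Partition 2: pivot=-2 at index 1 -> [-4, -2, 8, 9, 27, 14]
Partition 3: pivot=14 at index 4 -> [-4, -2, 8, 9, 14, 27]
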